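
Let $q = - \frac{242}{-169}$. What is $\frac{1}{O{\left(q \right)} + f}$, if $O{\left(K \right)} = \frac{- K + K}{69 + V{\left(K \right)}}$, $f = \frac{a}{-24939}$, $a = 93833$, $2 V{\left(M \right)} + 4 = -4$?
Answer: $- \frac{24939}{93833} \approx -0.26578$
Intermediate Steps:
$V{\left(M \right)} = -4$ ($V{\left(M \right)} = -2 + \frac{1}{2} \left(-4\right) = -2 - 2 = -4$)
$q = \frac{242}{169}$ ($q = \left(-242\right) \left(- \frac{1}{169}\right) = \frac{242}{169} \approx 1.432$)
$f = - \frac{93833}{24939}$ ($f = \frac{93833}{-24939} = 93833 \left(- \frac{1}{24939}\right) = - \frac{93833}{24939} \approx -3.7625$)
$O{\left(K \right)} = 0$ ($O{\left(K \right)} = \frac{- K + K}{69 - 4} = \frac{0}{65} = 0 \cdot \frac{1}{65} = 0$)
$\frac{1}{O{\left(q \right)} + f} = \frac{1}{0 - \frac{93833}{24939}} = \frac{1}{- \frac{93833}{24939}} = - \frac{24939}{93833}$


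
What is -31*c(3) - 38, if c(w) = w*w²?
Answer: -875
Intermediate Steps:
c(w) = w³
-31*c(3) - 38 = -31*3³ - 38 = -31*27 - 38 = -837 - 38 = -875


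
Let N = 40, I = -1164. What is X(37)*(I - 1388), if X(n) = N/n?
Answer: -102080/37 ≈ -2758.9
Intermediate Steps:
X(n) = 40/n
X(37)*(I - 1388) = (40/37)*(-1164 - 1388) = (40*(1/37))*(-2552) = (40/37)*(-2552) = -102080/37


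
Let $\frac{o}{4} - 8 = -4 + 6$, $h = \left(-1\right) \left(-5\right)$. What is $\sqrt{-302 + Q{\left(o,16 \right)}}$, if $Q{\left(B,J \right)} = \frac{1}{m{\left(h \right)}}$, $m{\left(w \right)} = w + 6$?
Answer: $\frac{9 i \sqrt{451}}{11} \approx 17.376 i$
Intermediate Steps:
$h = 5$
$m{\left(w \right)} = 6 + w$
$o = 40$ ($o = 32 + 4 \left(-4 + 6\right) = 32 + 4 \cdot 2 = 32 + 8 = 40$)
$Q{\left(B,J \right)} = \frac{1}{11}$ ($Q{\left(B,J \right)} = \frac{1}{6 + 5} = \frac{1}{11}$)
$\sqrt{-302 + Q{\left(o,16 \right)}} = \sqrt{-302 + \frac{1}{11}} = \sqrt{- \frac{3321}{11}} = \frac{9 i \sqrt{451}}{11}$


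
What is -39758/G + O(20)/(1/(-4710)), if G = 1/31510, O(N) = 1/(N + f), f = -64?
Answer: -27561038405/22 ≈ -1.2528e+9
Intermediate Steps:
O(N) = 1/(-64 + N) (O(N) = 1/(N - 64) = 1/(-64 + N))
G = 1/31510 ≈ 3.1736e-5
-39758/G + O(20)/(1/(-4710)) = -39758/1/31510 + 1/((-64 + 20)*(1/(-4710))) = -39758*31510 + 1/((-44)*(-1/4710)) = -1252774580 - 1/44*(-4710) = -1252774580 + 2355/22 = -27561038405/22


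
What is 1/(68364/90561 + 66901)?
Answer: 30187/2019563275 ≈ 1.4947e-5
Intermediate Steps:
1/(68364/90561 + 66901) = 1/(68364*(1/90561) + 66901) = 1/(22788/30187 + 66901) = 1/(2019563275/30187) = 30187/2019563275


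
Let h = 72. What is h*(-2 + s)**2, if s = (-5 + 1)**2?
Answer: 14112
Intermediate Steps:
s = 16 (s = (-4)**2 = 16)
h*(-2 + s)**2 = 72*(-2 + 16)**2 = 72*14**2 = 72*196 = 14112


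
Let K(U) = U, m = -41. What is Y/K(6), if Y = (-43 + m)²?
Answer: 1176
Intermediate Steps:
Y = 7056 (Y = (-43 - 41)² = (-84)² = 7056)
Y/K(6) = 7056/6 = 7056*(⅙) = 1176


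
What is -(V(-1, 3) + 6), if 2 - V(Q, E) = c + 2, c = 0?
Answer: -6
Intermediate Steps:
V(Q, E) = 0 (V(Q, E) = 2 - (0 + 2) = 2 - 1*2 = 2 - 2 = 0)
-(V(-1, 3) + 6) = -(0 + 6) = -1*6 = -6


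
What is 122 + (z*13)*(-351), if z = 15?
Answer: -68323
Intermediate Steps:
122 + (z*13)*(-351) = 122 + (15*13)*(-351) = 122 + 195*(-351) = 122 - 68445 = -68323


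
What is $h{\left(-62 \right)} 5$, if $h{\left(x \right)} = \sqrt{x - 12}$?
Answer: $5 i \sqrt{74} \approx 43.012 i$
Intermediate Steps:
$h{\left(x \right)} = \sqrt{-12 + x}$
$h{\left(-62 \right)} 5 = \sqrt{-12 - 62} \cdot 5 = \sqrt{-74} \cdot 5 = i \sqrt{74} \cdot 5 = 5 i \sqrt{74}$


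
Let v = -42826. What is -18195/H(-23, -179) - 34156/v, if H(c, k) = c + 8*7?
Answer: -129681987/235543 ≈ -550.57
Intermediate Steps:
H(c, k) = 56 + c (H(c, k) = c + 56 = 56 + c)
-18195/H(-23, -179) - 34156/v = -18195/(56 - 23) - 34156/(-42826) = -18195/33 - 34156*(-1/42826) = -18195*1/33 + 17078/21413 = -6065/11 + 17078/21413 = -129681987/235543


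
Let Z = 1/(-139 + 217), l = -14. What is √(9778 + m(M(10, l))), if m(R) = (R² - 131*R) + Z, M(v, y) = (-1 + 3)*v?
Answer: 5*√1839318/78 ≈ 86.937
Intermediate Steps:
Z = 1/78 ≈ 0.012821
M(v, y) = 2*v
m(R) = 1/78 + R² - 131*R (m(R) = (R² - 131*R) + 1/78 = 1/78 + R² - 131*R)
√(9778 + m(M(10, l))) = √(9778 + (1/78 + (2*10)² - 262*10)) = √(9778 + (1/78 + 20² - 131*20)) = √(9778 + (1/78 + 400 - 2620)) = √(9778 - 173159/78) = √(589525/78) = 5*√1839318/78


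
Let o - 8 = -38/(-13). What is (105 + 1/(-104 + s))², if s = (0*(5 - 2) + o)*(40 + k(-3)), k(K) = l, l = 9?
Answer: 346500581449/31427236 ≈ 11025.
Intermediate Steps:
o = 142/13 (o = 8 - 38/(-13) = 8 - 38*(-1/13) = 8 + 38/13 = 142/13 ≈ 10.923)
k(K) = 9
s = 6958/13 (s = (0*(5 - 2) + 142/13)*(40 + 9) = (0*3 + 142/13)*49 = (0 + 142/13)*49 = (142/13)*49 = 6958/13 ≈ 535.23)
(105 + 1/(-104 + s))² = (105 + 1/(-104 + 6958/13))² = (105 + 1/(5606/13))² = (105 + 13/5606)² = (588643/5606)² = 346500581449/31427236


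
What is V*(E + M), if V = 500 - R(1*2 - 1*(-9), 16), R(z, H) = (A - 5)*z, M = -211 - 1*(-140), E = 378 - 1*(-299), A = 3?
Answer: 316332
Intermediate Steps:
E = 677 (E = 378 + 299 = 677)
M = -71 (M = -211 + 140 = -71)
R(z, H) = -2*z (R(z, H) = (3 - 5)*z = -2*z)
V = 522 (V = 500 - (-2)*(1*2 - 1*(-9)) = 500 - (-2)*(2 + 9) = 500 - (-2)*11 = 500 - 1*(-22) = 500 + 22 = 522)
V*(E + M) = 522*(677 - 71) = 522*606 = 316332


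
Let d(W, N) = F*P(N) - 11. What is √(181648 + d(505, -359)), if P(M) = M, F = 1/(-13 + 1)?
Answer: √6540009/6 ≈ 426.22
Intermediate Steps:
F = -1/12 (F = 1/(-12) = -1/12 ≈ -0.083333)
d(W, N) = -11 - N/12 (d(W, N) = -N/12 - 11 = -11 - N/12)
√(181648 + d(505, -359)) = √(181648 + (-11 - 1/12*(-359))) = √(181648 + (-11 + 359/12)) = √(181648 + 227/12) = √(2180003/12) = √6540009/6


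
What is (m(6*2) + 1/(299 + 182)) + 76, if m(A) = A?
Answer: 42329/481 ≈ 88.002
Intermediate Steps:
(m(6*2) + 1/(299 + 182)) + 76 = (6*2 + 1/(299 + 182)) + 76 = (12 + 1/481) + 76 = 5773/481 + 76 = 42329/481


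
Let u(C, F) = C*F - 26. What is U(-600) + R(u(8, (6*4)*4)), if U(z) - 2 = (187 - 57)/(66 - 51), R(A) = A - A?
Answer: 32/3 ≈ 10.667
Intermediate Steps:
u(C, F) = -26 + C*F
R(A) = 0
U(z) = 32/3 (U(z) = 2 + (187 - 57)/(66 - 51) = 2 + 130/15 = 2 + 130*(1/15) = 2 + 26/3 = 32/3)
U(-600) + R(u(8, (6*4)*4)) = 32/3 + 0 = 32/3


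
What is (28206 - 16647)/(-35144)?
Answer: -11559/35144 ≈ -0.32890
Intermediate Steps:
(28206 - 16647)/(-35144) = 11559*(-1/35144) = -11559/35144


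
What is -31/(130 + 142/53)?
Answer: -1643/7032 ≈ -0.23365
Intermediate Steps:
-31/(130 + 142/53) = -31/(7032/53) = (53/7032)*(-31) = -1643/7032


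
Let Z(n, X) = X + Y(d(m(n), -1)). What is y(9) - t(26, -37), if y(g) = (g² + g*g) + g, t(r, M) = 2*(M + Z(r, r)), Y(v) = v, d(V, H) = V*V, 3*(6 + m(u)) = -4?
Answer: 769/9 ≈ 85.444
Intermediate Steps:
m(u) = -22/3 (m(u) = -6 + (⅓)*(-4) = -6 - 4/3 = -22/3)
d(V, H) = V²
Z(n, X) = 484/9 + X (Z(n, X) = X + (-22/3)² = X + 484/9 = 484/9 + X)
t(r, M) = 968/9 + 2*M + 2*r (t(r, M) = 2*(M + (484/9 + r)) = 2*(484/9 + M + r) = 968/9 + 2*M + 2*r)
y(g) = g + 2*g² (y(g) = (g² + g²) + g = 2*g² + g = g + 2*g²)
y(9) - t(26, -37) = 9*(1 + 2*9) - (968/9 + 2*(-37) + 2*26) = 9*(1 + 18) - (968/9 - 74 + 52) = 9*19 - 1*770/9 = 171 - 770/9 = 769/9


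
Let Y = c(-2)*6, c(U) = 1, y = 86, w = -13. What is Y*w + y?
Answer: 8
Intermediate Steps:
Y = 6 (Y = 1*6 = 6)
Y*w + y = 6*(-13) + 86 = -78 + 86 = 8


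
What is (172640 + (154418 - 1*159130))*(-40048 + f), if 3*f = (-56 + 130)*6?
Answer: -6700327200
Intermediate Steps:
f = 148 (f = ((-56 + 130)*6)/3 = (74*6)/3 = (⅓)*444 = 148)
(172640 + (154418 - 1*159130))*(-40048 + f) = (172640 + (154418 - 1*159130))*(-40048 + 148) = (172640 + (154418 - 159130))*(-39900) = (172640 - 4712)*(-39900) = 167928*(-39900) = -6700327200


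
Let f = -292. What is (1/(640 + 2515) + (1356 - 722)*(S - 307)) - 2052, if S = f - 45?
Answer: -1294647939/3155 ≈ -4.1035e+5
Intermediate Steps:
S = -337 (S = -292 - 45 = -337)
(1/(640 + 2515) + (1356 - 722)*(S - 307)) - 2052 = (1/(640 + 2515) + (1356 - 722)*(-337 - 307)) - 2052 = (1/3155 + 634*(-644)) - 2052 = (1/3155 - 408296) - 2052 = -1288173879/3155 - 2052 = -1294647939/3155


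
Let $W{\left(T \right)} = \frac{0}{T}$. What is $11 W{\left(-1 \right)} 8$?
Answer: $0$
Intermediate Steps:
$W{\left(T \right)} = 0$
$11 W{\left(-1 \right)} 8 = 11 \cdot 0 \cdot 8 = 0 \cdot 8 = 0$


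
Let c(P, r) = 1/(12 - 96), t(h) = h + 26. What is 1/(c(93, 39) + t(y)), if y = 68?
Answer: 84/7895 ≈ 0.010640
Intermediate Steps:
t(h) = 26 + h
c(P, r) = -1/84 (c(P, r) = 1/(-84) = -1/84)
1/(c(93, 39) + t(y)) = 1/(-1/84 + (26 + 68)) = 1/(-1/84 + 94) = 1/(7895/84) = 84/7895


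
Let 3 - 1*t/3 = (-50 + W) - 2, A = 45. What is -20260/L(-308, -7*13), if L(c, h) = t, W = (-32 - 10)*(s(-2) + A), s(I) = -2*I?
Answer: -20260/6339 ≈ -3.1961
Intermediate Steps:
W = -2058 (W = (-32 - 10)*(-2*(-2) + 45) = -42*(4 + 45) = -42*49 = -2058)
t = 6339 (t = 9 - 3*((-50 - 2058) - 2) = 9 - 3*(-2108 - 2) = 9 - 3*(-2110) = 9 + 6330 = 6339)
L(c, h) = 6339
-20260/L(-308, -7*13) = -20260/6339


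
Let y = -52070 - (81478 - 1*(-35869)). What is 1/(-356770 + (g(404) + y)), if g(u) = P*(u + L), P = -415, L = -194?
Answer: -1/613337 ≈ -1.6304e-6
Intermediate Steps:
y = -169417 (y = -52070 - (81478 + 35869) = -52070 - 1*117347 = -52070 - 117347 = -169417)
g(u) = 80510 - 415*u (g(u) = -415*(u - 194) = -415*(-194 + u) = 80510 - 415*u)
1/(-356770 + (g(404) + y)) = 1/(-356770 + ((80510 - 415*404) - 169417)) = 1/(-356770 + ((80510 - 167660) - 169417)) = 1/(-356770 + (-87150 - 169417)) = 1/(-356770 - 256567) = 1/(-613337) = -1/613337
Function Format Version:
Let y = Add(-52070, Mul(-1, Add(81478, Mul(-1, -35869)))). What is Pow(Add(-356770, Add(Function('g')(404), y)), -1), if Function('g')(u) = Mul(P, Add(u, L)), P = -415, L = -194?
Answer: Rational(-1, 613337) ≈ -1.6304e-6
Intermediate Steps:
y = -169417 (y = Add(-52070, Mul(-1, Add(81478, 35869))) = Add(-52070, Mul(-1, 117347)) = Add(-52070, -117347) = -169417)
Function('g')(u) = Add(80510, Mul(-415, u)) (Function('g')(u) = Mul(-415, Add(u, -194)) = Mul(-415, Add(-194, u)) = Add(80510, Mul(-415, u)))
Pow(Add(-356770, Add(Function('g')(404), y)), -1) = Pow(Add(-356770, Add(Add(80510, Mul(-415, 404)), -169417)), -1) = Pow(Add(-356770, Add(Add(80510, -167660), -169417)), -1) = Pow(Add(-356770, Add(-87150, -169417)), -1) = Pow(Add(-356770, -256567), -1) = Pow(-613337, -1) = Rational(-1, 613337)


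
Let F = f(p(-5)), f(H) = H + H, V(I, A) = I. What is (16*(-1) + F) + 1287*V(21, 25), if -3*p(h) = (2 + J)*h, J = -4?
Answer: 81013/3 ≈ 27004.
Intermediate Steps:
p(h) = 2*h/3 (p(h) = -(2 - 4)*h/3 = -(-2)*h/3 = 2*h/3)
f(H) = 2*H
F = -20/3 (F = 2*((⅔)*(-5)) = 2*(-10/3) = -20/3 ≈ -6.6667)
(16*(-1) + F) + 1287*V(21, 25) = (16*(-1) - 20/3) + 1287*21 = (-16 - 20/3) + 27027 = -68/3 + 27027 = 81013/3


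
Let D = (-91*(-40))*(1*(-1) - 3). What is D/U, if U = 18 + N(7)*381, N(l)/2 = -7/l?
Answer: 1820/93 ≈ 19.570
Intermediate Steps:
D = -14560 (D = 3640*(-1 - 3) = 3640*(-4) = -14560)
N(l) = -14/l (N(l) = 2*(-7/l) = -14/l)
U = -744 (U = 18 - 14/7*381 = 18 - 14*1/7*381 = 18 - 2*381 = 18 - 762 = -744)
D/U = -14560/(-744) = -14560*(-1/744) = 1820/93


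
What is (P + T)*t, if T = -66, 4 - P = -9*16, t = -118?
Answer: -9676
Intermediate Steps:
P = 148 (P = 4 - (-9)*16 = 4 - 1*(-144) = 4 + 144 = 148)
(P + T)*t = (148 - 66)*(-118) = 82*(-118) = -9676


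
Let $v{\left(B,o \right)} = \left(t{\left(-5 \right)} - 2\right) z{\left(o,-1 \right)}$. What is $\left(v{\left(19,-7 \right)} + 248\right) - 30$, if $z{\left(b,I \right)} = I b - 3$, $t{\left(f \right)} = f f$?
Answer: $310$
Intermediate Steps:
$t{\left(f \right)} = f^{2}$
$z{\left(b,I \right)} = -3 + I b$
$v{\left(B,o \right)} = -69 - 23 o$ ($v{\left(B,o \right)} = \left(\left(-5\right)^{2} - 2\right) \left(-3 - o\right) = \left(25 - 2\right) \left(-3 - o\right) = 23 \left(-3 - o\right) = -69 - 23 o$)
$\left(v{\left(19,-7 \right)} + 248\right) - 30 = \left(\left(-69 - -161\right) + 248\right) - 30 = \left(\left(-69 + 161\right) + 248\right) - 30 = \left(92 + 248\right) - 30 = 340 - 30 = 310$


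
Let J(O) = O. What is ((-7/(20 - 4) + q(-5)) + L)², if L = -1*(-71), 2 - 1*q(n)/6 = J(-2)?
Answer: 2289169/256 ≈ 8942.1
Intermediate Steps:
q(n) = 24 (q(n) = 12 - 6*(-2) = 12 + 12 = 24)
L = 71
((-7/(20 - 4) + q(-5)) + L)² = ((-7/(20 - 4) + 24) + 71)² = ((-7/16 + 24) + 71)² = (377/16 + 71)² = (1513/16)² = 2289169/256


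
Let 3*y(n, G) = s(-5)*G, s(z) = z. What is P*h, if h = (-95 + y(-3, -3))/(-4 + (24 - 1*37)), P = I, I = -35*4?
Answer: -12600/17 ≈ -741.18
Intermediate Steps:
I = -140
y(n, G) = -5*G/3 (y(n, G) = (-5*G)/3 = -5*G/3)
P = -140
h = 90/17 (h = (-95 - 5/3*(-3))/(-4 + (24 - 1*37)) = (-95 + 5)/(-4 + (24 - 37)) = -90/(-4 - 13) = -90/(-17) = -90*(-1/17) = 90/17 ≈ 5.2941)
P*h = -140*90/17 = -12600/17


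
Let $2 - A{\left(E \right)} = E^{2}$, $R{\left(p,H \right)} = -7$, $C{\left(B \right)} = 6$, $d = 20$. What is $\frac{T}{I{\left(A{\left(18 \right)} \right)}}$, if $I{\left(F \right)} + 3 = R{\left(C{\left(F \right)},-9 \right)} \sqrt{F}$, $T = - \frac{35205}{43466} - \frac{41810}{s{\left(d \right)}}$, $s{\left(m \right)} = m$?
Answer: $\frac{136351317}{343098871} - \frac{318153073 i \sqrt{322}}{343098871} \approx 0.39741 - 16.64 i$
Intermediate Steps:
$A{\left(E \right)} = 2 - E^{2}$
$T = - \frac{45450439}{21733}$ ($T = - \frac{35205}{43466} - \frac{41810}{20} = \left(-35205\right) \frac{1}{43466} - \frac{4181}{2} = - \frac{35205}{43466} - \frac{4181}{2} = - \frac{45450439}{21733} \approx -2091.3$)
$I{\left(F \right)} = -3 - 7 \sqrt{F}$
$\frac{T}{I{\left(A{\left(18 \right)} \right)}} = - \frac{45450439}{21733 \left(-3 - 7 \sqrt{2 - 18^{2}}\right)} = - \frac{45450439}{21733 \left(-3 - 7 \sqrt{2 - 324}\right)} = - \frac{45450439}{21733 \left(-3 - 7 \sqrt{-322}\right)} = - \frac{45450439}{21733 \left(-3 - 7 i \sqrt{322}\right)}$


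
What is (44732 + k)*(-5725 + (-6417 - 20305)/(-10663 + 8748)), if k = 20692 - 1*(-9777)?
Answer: -822447242253/1915 ≈ -4.2948e+8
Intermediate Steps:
k = 30469 (k = 20692 + 9777 = 30469)
(44732 + k)*(-5725 + (-6417 - 20305)/(-10663 + 8748)) = (44732 + 30469)*(-5725 + (-6417 - 20305)/(-10663 + 8748)) = 75201*(-5725 - 26722/(-1915)) = 75201*(-5725 - 26722*(-1/1915)) = 75201*(-5725 + 26722/1915) = 75201*(-10936653/1915) = -822447242253/1915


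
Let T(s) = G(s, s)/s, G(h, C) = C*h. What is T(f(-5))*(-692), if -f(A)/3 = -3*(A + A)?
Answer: 62280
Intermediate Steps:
f(A) = 18*A (f(A) = -(-9)*(A + A) = -(-9)*2*A = -(-18)*A = 18*A)
T(s) = s (T(s) = (s*s)/s = s²/s = s)
T(f(-5))*(-692) = (18*(-5))*(-692) = -90*(-692) = 62280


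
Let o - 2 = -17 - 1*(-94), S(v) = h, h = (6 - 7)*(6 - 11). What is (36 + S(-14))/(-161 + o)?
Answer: -½ ≈ -0.50000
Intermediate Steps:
h = 5 (h = -1*(-5) = 5)
S(v) = 5
o = 79 (o = 2 + (-17 - 1*(-94)) = 2 + (-17 + 94) = 2 + 77 = 79)
(36 + S(-14))/(-161 + o) = (36 + 5)/(-161 + 79) = 41/(-82) = 41*(-1/82) = -½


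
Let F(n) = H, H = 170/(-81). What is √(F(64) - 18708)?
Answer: I*√1515518/9 ≈ 136.78*I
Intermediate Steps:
H = -170/81 (H = 170*(-1/81) = -170/81 ≈ -2.0988)
F(n) = -170/81
√(F(64) - 18708) = √(-170/81 - 18708) = √(-1515518/81) = I*√1515518/9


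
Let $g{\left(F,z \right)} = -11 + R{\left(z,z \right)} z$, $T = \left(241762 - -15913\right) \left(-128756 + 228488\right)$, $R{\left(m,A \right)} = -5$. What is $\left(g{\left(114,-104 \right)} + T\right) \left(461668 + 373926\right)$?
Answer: $21473465289018746$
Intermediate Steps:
$T = 25698443100$ ($T = \left(241762 + \left(-3 + 15916\right)\right) 99732 = \left(241762 + 15913\right) 99732 = 257675 \cdot 99732 = 25698443100$)
$g{\left(F,z \right)} = -11 - 5 z$
$\left(g{\left(114,-104 \right)} + T\right) \left(461668 + 373926\right) = \left(\left(-11 - -520\right) + 25698443100\right) \left(461668 + 373926\right) = \left(\left(-11 + 520\right) + 25698443100\right) 835594 = \left(509 + 25698443100\right) 835594 = 25698443609 \cdot 835594 = 21473465289018746$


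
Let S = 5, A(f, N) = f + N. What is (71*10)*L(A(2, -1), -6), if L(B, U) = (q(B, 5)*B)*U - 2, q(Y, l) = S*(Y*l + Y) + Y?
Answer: -133480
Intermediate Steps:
A(f, N) = N + f
q(Y, l) = 6*Y + 5*Y*l (q(Y, l) = 5*(Y*l + Y) + Y = 5*(Y + Y*l) + Y = (5*Y + 5*Y*l) + Y = 6*Y + 5*Y*l)
L(B, U) = -2 + 31*U*B² (L(B, U) = ((B*(6 + 5*5))*B)*U - 2 = ((B*(6 + 25))*B)*U - 2 = ((B*31)*B)*U - 2 = ((31*B)*B)*U - 2 = (31*B²)*U - 2 = 31*U*B² - 2 = -2 + 31*U*B²)
(71*10)*L(A(2, -1), -6) = (71*10)*(-2 + 31*(-6)*(-1 + 2)²) = 710*(-2 + 31*(-6)*1²) = 710*(-2 + 31*(-6)*1) = 710*(-2 - 186) = 710*(-188) = -133480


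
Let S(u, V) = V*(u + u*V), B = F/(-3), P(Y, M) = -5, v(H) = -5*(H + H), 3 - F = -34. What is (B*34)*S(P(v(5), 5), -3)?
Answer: 12580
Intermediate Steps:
F = 37 (F = 3 - 1*(-34) = 3 + 34 = 37)
v(H) = -10*H
B = -37/3 (B = 37/(-3) = 37*(-1/3) = -37/3 ≈ -12.333)
S(u, V) = V*(u + V*u)
(B*34)*S(P(v(5), 5), -3) = (-37/3*34)*(-3*(-5)*(1 - 3)) = -(-1258)*(-5)*(-2) = -1258/3*(-30) = 12580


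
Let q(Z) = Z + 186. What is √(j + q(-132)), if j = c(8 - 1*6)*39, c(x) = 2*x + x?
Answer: 12*√2 ≈ 16.971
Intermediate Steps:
q(Z) = 186 + Z
c(x) = 3*x
j = 234 (j = (3*(8 - 1*6))*39 = (3*(8 - 6))*39 = (3*2)*39 = 6*39 = 234)
√(j + q(-132)) = √(234 + (186 - 132)) = √(234 + 54) = √288 = 12*√2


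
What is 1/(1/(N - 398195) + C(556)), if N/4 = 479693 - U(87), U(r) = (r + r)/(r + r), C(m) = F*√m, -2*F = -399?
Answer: -1520573/51165254772595292930 + 922544757083271*√139/51165254772595292930 ≈ 0.00021258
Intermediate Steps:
F = 399/2 (F = -½*(-399) = 399/2 ≈ 199.50)
C(m) = 399*√m/2
U(r) = 1 (U(r) = (2*r)/((2*r)) = (2*r)*(1/(2*r)) = 1)
N = 1918768 (N = 4*(479693 - 1*1) = 4*(479693 - 1) = 4*479692 = 1918768)
1/(1/(N - 398195) + C(556)) = 1/(1/(1918768 - 398195) + 399*√556/2) = 1/(1/1520573 + 399*(2*√139)/2) = 1/(1/1520573 + 399*√139)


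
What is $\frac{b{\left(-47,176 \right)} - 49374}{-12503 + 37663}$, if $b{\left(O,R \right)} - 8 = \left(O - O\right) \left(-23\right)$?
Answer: $- \frac{24683}{12580} \approx -1.9621$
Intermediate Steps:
$b{\left(O,R \right)} = 8$ ($b{\left(O,R \right)} = 8 + \left(O - O\right) \left(-23\right) = 8 + 0 \left(-23\right) = 8 + 0 = 8$)
$\frac{b{\left(-47,176 \right)} - 49374}{-12503 + 37663} = \frac{8 - 49374}{-12503 + 37663} = - \frac{49366}{25160} = \left(-49366\right) \frac{1}{25160} = - \frac{24683}{12580}$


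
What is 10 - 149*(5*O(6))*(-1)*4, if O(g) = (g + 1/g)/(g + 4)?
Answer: 5543/3 ≈ 1847.7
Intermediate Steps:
O(g) = (g + 1/g)/(4 + g)
10 - 149*(5*O(6))*(-1)*4 = 10 - 149*(5*((1 + 6²)/(6*(4 + 6))))*(-1)*4 = 10 - 149*(5*((⅙)*(1 + 36)/10))*(-1)*4 = 10 - 149*(5*((⅙)*(⅒)*37))*(-1)*4 = 10 - 149*(5*(37/60))*(-1)*4 = 10 - 149*(37/12)*(-1)*4 = 10 - (-5513)*4/12 = 10 - 149*(-37/3) = 10 + 5513/3 = 5543/3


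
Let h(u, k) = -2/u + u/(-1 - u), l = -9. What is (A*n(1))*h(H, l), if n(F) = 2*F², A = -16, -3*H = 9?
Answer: 80/3 ≈ 26.667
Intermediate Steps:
H = -3 (H = -⅓*9 = -3)
(A*n(1))*h(H, l) = (-32*1²)*((-2 - 1*(-3)² - 2*(-3))/((-3)*(1 - 3))) = (-32)*(-⅓*(-2 - 1*9 + 6)/(-2)) = (-16*2)*(-⅓*(-½)*(-2 - 9 + 6)) = -(-32)*(-1)*(-5)/(3*2) = -32*(-⅚) = 80/3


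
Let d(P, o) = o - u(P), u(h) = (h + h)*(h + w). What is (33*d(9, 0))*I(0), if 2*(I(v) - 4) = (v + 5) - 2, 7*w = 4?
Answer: -218889/7 ≈ -31270.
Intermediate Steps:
w = 4/7 (w = (1/7)*4 = 4/7 ≈ 0.57143)
I(v) = 11/2 + v/2 (I(v) = 4 + ((v + 5) - 2)/2 = 4 + ((5 + v) - 2)/2 = 4 + (3 + v)/2 = 4 + (3/2 + v/2) = 11/2 + v/2)
u(h) = 2*h*(4/7 + h) (u(h) = (h + h)*(h + 4/7) = (2*h)*(4/7 + h) = 2*h*(4/7 + h))
d(P, o) = o - 2*P*(4 + 7*P)/7
(33*d(9, 0))*I(0) = (33*(0 - 2*9**2 - 8/7*9))*(11/2 + (1/2)*0) = (33*(0 - 2*81 - 72/7))*(11/2 + 0) = (33*(0 - 162 - 72/7))*(11/2) = (33*(-1206/7))*(11/2) = -39798/7*11/2 = -218889/7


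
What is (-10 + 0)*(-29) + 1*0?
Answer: 290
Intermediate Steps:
(-10 + 0)*(-29) + 1*0 = -10*(-29) + 0 = 290 + 0 = 290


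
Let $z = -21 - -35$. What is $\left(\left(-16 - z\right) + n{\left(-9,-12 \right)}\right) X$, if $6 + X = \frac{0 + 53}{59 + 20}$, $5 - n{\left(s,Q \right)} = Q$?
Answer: $\frac{5473}{79} \approx 69.278$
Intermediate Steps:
$n{\left(s,Q \right)} = 5 - Q$
$z = 14$ ($z = -21 + 35 = 14$)
$X = - \frac{421}{79}$ ($X = -6 + \frac{0 + 53}{59 + 20} = -6 + \frac{53}{79} = - \frac{421}{79} \approx -5.3291$)
$\left(\left(-16 - z\right) + n{\left(-9,-12 \right)}\right) X = \left(\left(-16 - 14\right) + \left(5 - -12\right)\right) \left(- \frac{421}{79}\right) = \left(\left(-16 - 14\right) + \left(5 + 12\right)\right) \left(- \frac{421}{79}\right) = \left(-30 + 17\right) \left(- \frac{421}{79}\right) = \left(-13\right) \left(- \frac{421}{79}\right) = \frac{5473}{79}$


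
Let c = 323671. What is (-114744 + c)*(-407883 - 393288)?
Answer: -167386253517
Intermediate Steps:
(-114744 + c)*(-407883 - 393288) = (-114744 + 323671)*(-407883 - 393288) = 208927*(-801171) = -167386253517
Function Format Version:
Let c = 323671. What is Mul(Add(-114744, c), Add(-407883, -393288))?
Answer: -167386253517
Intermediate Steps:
Mul(Add(-114744, c), Add(-407883, -393288)) = Mul(Add(-114744, 323671), Add(-407883, -393288)) = Mul(208927, -801171) = -167386253517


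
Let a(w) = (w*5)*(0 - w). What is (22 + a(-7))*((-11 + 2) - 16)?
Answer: 5575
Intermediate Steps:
a(w) = -5*w² (a(w) = (5*w)*(-w) = -5*w²)
(22 + a(-7))*((-11 + 2) - 16) = (22 - 5*(-7)²)*((-11 + 2) - 16) = (22 - 5*49)*(-9 - 16) = (22 - 245)*(-25) = -223*(-25) = 5575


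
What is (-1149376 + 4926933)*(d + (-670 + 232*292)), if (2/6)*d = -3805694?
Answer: -42875302170456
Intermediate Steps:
d = -11417082 (d = 3*(-3805694) = -11417082)
(-1149376 + 4926933)*(d + (-670 + 232*292)) = (-1149376 + 4926933)*(-11417082 + (-670 + 232*292)) = 3777557*(-11417082 + (-670 + 67744)) = 3777557*(-11417082 + 67074) = 3777557*(-11350008) = -42875302170456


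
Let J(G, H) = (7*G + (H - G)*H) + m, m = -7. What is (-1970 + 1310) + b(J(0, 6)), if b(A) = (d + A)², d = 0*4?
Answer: 181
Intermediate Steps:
d = 0
J(G, H) = -7 + 7*G + H*(H - G) (J(G, H) = (7*G + (H - G)*H) - 7 = (7*G + H*(H - G)) - 7 = -7 + 7*G + H*(H - G))
b(A) = A² (b(A) = (0 + A)² = A²)
(-1970 + 1310) + b(J(0, 6)) = (-1970 + 1310) + (-7 + 6² + 7*0 - 1*0*6)² = -660 + (-7 + 36 + 0 + 0)² = -660 + 29² = -660 + 841 = 181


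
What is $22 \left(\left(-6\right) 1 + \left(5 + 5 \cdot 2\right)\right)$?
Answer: $198$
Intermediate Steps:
$22 \left(\left(-6\right) 1 + \left(5 + 5 \cdot 2\right)\right) = 22 \left(-6 + \left(5 + 10\right)\right) = 22 \left(-6 + 15\right) = 22 \cdot 9 = 198$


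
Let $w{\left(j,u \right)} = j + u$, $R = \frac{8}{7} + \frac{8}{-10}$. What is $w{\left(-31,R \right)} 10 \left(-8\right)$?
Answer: $\frac{17168}{7} \approx 2452.6$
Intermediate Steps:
$R = \frac{12}{35}$ ($R = 8 \cdot \frac{1}{7} + 8 \left(- \frac{1}{10}\right) = \frac{8}{7} - \frac{4}{5} = \frac{12}{35} \approx 0.34286$)
$w{\left(-31,R \right)} 10 \left(-8\right) = \left(-31 + \frac{12}{35}\right) 10 \left(-8\right) = \left(- \frac{1073}{35}\right) \left(-80\right) = \frac{17168}{7}$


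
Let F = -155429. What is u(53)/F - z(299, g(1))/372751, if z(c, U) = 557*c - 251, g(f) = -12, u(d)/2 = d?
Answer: -25886110874/57936315179 ≈ -0.44680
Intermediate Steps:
u(d) = 2*d
z(c, U) = -251 + 557*c
u(53)/F - z(299, g(1))/372751 = (2*53)/(-155429) - (-251 + 557*299)/372751 = 106*(-1/155429) - (-251 + 166543)*(1/372751) = -106/155429 - 1*166292*(1/372751) = -106/155429 - 166292*1/372751 = -106/155429 - 166292/372751 = -25886110874/57936315179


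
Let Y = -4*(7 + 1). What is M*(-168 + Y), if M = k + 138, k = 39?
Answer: -35400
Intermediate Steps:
M = 177 (M = 39 + 138 = 177)
Y = -32 (Y = -4*8 = -32)
M*(-168 + Y) = 177*(-168 - 32) = 177*(-200) = -35400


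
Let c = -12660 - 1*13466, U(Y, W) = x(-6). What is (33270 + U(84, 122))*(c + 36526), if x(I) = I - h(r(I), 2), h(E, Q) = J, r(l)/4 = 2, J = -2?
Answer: 345966400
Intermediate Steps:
r(l) = 8 (r(l) = 4*2 = 8)
h(E, Q) = -2
x(I) = 2 + I (x(I) = I - 1*(-2) = I + 2 = 2 + I)
U(Y, W) = -4 (U(Y, W) = 2 - 6 = -4)
c = -26126 (c = -12660 - 13466 = -26126)
(33270 + U(84, 122))*(c + 36526) = (33270 - 4)*(-26126 + 36526) = 33266*10400 = 345966400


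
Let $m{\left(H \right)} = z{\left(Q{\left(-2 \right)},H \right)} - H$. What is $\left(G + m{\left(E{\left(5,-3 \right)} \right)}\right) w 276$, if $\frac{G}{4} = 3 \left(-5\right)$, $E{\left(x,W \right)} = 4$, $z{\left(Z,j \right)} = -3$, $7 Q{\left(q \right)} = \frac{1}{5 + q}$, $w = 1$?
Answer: $-18492$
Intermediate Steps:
$Q{\left(q \right)} = \frac{1}{7 \left(5 + q\right)}$
$G = -60$ ($G = 4 \cdot 3 \left(-5\right) = 4 \left(-15\right) = -60$)
$m{\left(H \right)} = -3 - H$
$\left(G + m{\left(E{\left(5,-3 \right)} \right)}\right) w 276 = \left(-60 - 7\right) 1 \cdot 276 = \left(-67\right) 1 \cdot 276 = \left(-67\right) 276 = -18492$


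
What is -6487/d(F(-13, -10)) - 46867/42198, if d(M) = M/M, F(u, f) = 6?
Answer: -273785293/42198 ≈ -6488.1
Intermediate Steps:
d(M) = 1
-6487/d(F(-13, -10)) - 46867/42198 = -6487/1 - 46867/42198 = -6487*1 - 46867*1/42198 = -6487 - 46867/42198 = -273785293/42198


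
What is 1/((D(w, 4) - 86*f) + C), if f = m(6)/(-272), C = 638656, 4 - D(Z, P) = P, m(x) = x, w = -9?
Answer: 68/43428737 ≈ 1.5658e-6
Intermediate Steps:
D(Z, P) = 4 - P
f = -3/136 (f = 6/(-272) = 6*(-1/272) = -3/136 ≈ -0.022059)
1/((D(w, 4) - 86*f) + C) = 1/(((4 - 1*4) - 86*(-3/136)) + 638656) = 1/(((4 - 4) + 129/68) + 638656) = 1/((0 + 129/68) + 638656) = 1/(129/68 + 638656) = 1/(43428737/68) = 68/43428737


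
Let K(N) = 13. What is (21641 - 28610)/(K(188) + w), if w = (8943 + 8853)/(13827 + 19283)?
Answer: -115371795/224113 ≈ -514.79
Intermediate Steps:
w = 8898/16555 (w = 17796/33110 = 17796*(1/33110) = 8898/16555 ≈ 0.53748)
(21641 - 28610)/(K(188) + w) = (21641 - 28610)/(13 + 8898/16555) = -6969/224113/16555 = -6969*16555/224113 = -115371795/224113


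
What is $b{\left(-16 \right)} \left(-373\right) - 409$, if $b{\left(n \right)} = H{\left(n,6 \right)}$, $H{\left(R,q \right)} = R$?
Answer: $5559$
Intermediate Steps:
$b{\left(n \right)} = n$
$b{\left(-16 \right)} \left(-373\right) - 409 = \left(-16\right) \left(-373\right) - 409 = 5968 - 409 = 5559$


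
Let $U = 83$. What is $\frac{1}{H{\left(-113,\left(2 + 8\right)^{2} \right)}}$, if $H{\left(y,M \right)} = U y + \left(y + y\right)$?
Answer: $- \frac{1}{9605} \approx -0.00010411$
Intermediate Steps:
$H{\left(y,M \right)} = 85 y$ ($H{\left(y,M \right)} = 83 y + \left(y + y\right) = 83 y + 2 y = 85 y$)
$\frac{1}{H{\left(-113,\left(2 + 8\right)^{2} \right)}} = \frac{1}{85 \left(-113\right)} = \frac{1}{-9605} = - \frac{1}{9605}$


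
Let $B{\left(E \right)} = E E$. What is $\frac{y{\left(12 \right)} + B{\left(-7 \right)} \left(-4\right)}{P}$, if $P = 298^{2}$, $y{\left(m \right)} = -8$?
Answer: $- \frac{51}{22201} \approx -0.0022972$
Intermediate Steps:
$B{\left(E \right)} = E^{2}$
$P = 88804$
$\frac{y{\left(12 \right)} + B{\left(-7 \right)} \left(-4\right)}{P} = \frac{-8 + \left(-7\right)^{2} \left(-4\right)}{88804} = \left(-8 + 49 \left(-4\right)\right) \frac{1}{88804} = \left(-8 - 196\right) \frac{1}{88804} = \left(-204\right) \frac{1}{88804} = - \frac{51}{22201}$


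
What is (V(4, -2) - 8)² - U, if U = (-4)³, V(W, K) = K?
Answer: 164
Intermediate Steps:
U = -64
(V(4, -2) - 8)² - U = (-2 - 8)² - 1*(-64) = (-10)² + 64 = 100 + 64 = 164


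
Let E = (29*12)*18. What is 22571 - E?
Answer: 16307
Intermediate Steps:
E = 6264 (E = 348*18 = 6264)
22571 - E = 22571 - 1*6264 = 22571 - 6264 = 16307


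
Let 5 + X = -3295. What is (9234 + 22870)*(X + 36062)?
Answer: 1051791248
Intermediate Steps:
X = -3300 (X = -5 - 3295 = -3300)
(9234 + 22870)*(X + 36062) = (9234 + 22870)*(-3300 + 36062) = 32104*32762 = 1051791248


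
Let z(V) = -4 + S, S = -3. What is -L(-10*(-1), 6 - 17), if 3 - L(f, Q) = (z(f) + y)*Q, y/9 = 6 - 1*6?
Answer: 74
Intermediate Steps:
z(V) = -7 (z(V) = -4 - 3 = -7)
y = 0 (y = 9*(6 - 1*6) = 9*(6 - 6) = 9*0 = 0)
L(f, Q) = 3 + 7*Q (L(f, Q) = 3 - (-7 + 0)*Q = 3 - (-7)*Q = 3 + 7*Q)
-L(-10*(-1), 6 - 17) = -(3 + 7*(6 - 17)) = -(3 + 7*(-11)) = -(3 - 77) = -1*(-74) = 74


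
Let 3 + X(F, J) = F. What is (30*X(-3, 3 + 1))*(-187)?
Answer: 33660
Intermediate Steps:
X(F, J) = -3 + F
(30*X(-3, 3 + 1))*(-187) = (30*(-3 - 3))*(-187) = (30*(-6))*(-187) = -180*(-187) = 33660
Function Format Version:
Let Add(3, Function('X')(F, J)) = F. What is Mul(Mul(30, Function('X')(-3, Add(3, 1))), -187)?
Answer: 33660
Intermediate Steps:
Function('X')(F, J) = Add(-3, F)
Mul(Mul(30, Function('X')(-3, Add(3, 1))), -187) = Mul(Mul(30, Add(-3, -3)), -187) = Mul(Mul(30, -6), -187) = Mul(-180, -187) = 33660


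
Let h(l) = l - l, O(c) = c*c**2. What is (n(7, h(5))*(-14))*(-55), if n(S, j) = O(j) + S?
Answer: 5390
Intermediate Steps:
O(c) = c**3
h(l) = 0
n(S, j) = S + j**3 (n(S, j) = j**3 + S = S + j**3)
(n(7, h(5))*(-14))*(-55) = ((7 + 0**3)*(-14))*(-55) = ((7 + 0)*(-14))*(-55) = (7*(-14))*(-55) = -98*(-55) = 5390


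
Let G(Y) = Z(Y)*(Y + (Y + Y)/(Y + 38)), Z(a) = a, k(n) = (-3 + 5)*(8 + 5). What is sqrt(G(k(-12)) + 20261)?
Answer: sqrt(335330)/4 ≈ 144.77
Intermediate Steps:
k(n) = 26 (k(n) = 2*13 = 26)
G(Y) = Y*(Y + 2*Y/(38 + Y)) (G(Y) = Y*(Y + (Y + Y)/(Y + 38)) = Y*(Y + (2*Y)/(38 + Y)) = Y*(Y + 2*Y/(38 + Y)))
sqrt(G(k(-12)) + 20261) = sqrt(26**2*(40 + 26)/(38 + 26) + 20261) = sqrt(676*66/64 + 20261) = sqrt(676*(1/64)*66 + 20261) = sqrt(5577/8 + 20261) = sqrt(167665/8) = sqrt(335330)/4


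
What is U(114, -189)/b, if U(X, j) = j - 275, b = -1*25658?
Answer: 232/12829 ≈ 0.018084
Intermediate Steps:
b = -25658
U(X, j) = -275 + j
U(114, -189)/b = (-275 - 189)/(-25658) = -464*(-1/25658) = 232/12829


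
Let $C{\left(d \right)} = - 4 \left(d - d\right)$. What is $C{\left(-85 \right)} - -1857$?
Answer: $1857$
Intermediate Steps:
$C{\left(d \right)} = 0$ ($C{\left(d \right)} = \left(-4\right) 0 = 0$)
$C{\left(-85 \right)} - -1857 = 0 - -1857 = 0 + 1857 = 1857$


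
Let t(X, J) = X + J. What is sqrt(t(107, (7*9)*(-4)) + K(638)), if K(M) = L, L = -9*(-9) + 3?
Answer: I*sqrt(61) ≈ 7.8102*I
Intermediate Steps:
t(X, J) = J + X
L = 84 (L = 81 + 3 = 84)
K(M) = 84
sqrt(t(107, (7*9)*(-4)) + K(638)) = sqrt(((7*9)*(-4) + 107) + 84) = sqrt((63*(-4) + 107) + 84) = sqrt((-252 + 107) + 84) = sqrt(-145 + 84) = sqrt(-61) = I*sqrt(61)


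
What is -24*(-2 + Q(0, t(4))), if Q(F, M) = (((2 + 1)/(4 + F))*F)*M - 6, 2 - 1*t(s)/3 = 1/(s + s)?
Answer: 192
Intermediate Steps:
t(s) = 6 - 3/(2*s) (t(s) = 6 - 3/(s + s) = 6 - 3*1/(2*s) = 6 - 3/(2*s))
Q(F, M) = -6 + 3*F*M/(4 + F) (Q(F, M) = ((3/(4 + F))*F)*M - 6 = (3*F/(4 + F))*M - 6 = 3*F*M/(4 + F) - 6 = -6 + 3*F*M/(4 + F))
-24*(-2 + Q(0, t(4))) = -24*(-2 + 3*(-8 - 2*0 + 0*(6 - 3/2/4))/(4 + 0)) = -24*(-2 + 3*(-8 + 0 + 0*(6 - 3/2*¼))/4) = -24*(-2 + 3*(¼)*(-8 + 0 + 0*(6 - 3/8))) = -24*(-2 + 3*(¼)*(-8 + 0 + 0*(45/8))) = -24*(-2 + 3*(¼)*(-8 + 0 + 0)) = -24*(-2 + 3*(¼)*(-8)) = -24*(-2 - 6) = -24*(-8) = 192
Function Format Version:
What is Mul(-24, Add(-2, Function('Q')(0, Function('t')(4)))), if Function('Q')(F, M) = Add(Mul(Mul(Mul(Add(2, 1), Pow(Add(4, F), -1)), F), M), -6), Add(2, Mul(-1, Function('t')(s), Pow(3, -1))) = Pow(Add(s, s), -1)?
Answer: 192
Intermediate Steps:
Function('t')(s) = Add(6, Mul(Rational(-3, 2), Pow(s, -1))) (Function('t')(s) = Add(6, Mul(-3, Pow(Add(s, s), -1))) = Add(6, Mul(-3, Pow(Mul(2, s), -1))) = Add(6, Mul(-3, Mul(Rational(1, 2), Pow(s, -1)))) = Add(6, Mul(Rational(-3, 2), Pow(s, -1))))
Function('Q')(F, M) = Add(-6, Mul(3, F, M, Pow(Add(4, F), -1))) (Function('Q')(F, M) = Add(Mul(Mul(Mul(3, Pow(Add(4, F), -1)), F), M), -6) = Add(Mul(Mul(3, F, Pow(Add(4, F), -1)), M), -6) = Add(Mul(3, F, M, Pow(Add(4, F), -1)), -6) = Add(-6, Mul(3, F, M, Pow(Add(4, F), -1))))
Mul(-24, Add(-2, Function('Q')(0, Function('t')(4)))) = Mul(-24, Add(-2, Mul(3, Pow(Add(4, 0), -1), Add(-8, Mul(-2, 0), Mul(0, Add(6, Mul(Rational(-3, 2), Pow(4, -1)))))))) = Mul(-24, Add(-2, Mul(3, Pow(4, -1), Add(-8, 0, Mul(0, Add(6, Mul(Rational(-3, 2), Rational(1, 4)))))))) = Mul(-24, Add(-2, Mul(3, Rational(1, 4), Add(-8, 0, Mul(0, Add(6, Rational(-3, 8))))))) = Mul(-24, Add(-2, Mul(3, Rational(1, 4), Add(-8, 0, Mul(0, Rational(45, 8)))))) = Mul(-24, Add(-2, Mul(3, Rational(1, 4), Add(-8, 0, 0)))) = Mul(-24, Add(-2, Mul(3, Rational(1, 4), -8))) = Mul(-24, Add(-2, -6)) = Mul(-24, -8) = 192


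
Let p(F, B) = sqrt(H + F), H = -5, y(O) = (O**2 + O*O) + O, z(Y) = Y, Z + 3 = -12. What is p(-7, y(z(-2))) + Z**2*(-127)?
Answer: -28575 + 2*I*sqrt(3) ≈ -28575.0 + 3.4641*I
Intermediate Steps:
Z = -15 (Z = -3 - 12 = -15)
y(O) = O + 2*O**2 (y(O) = (O**2 + O**2) + O = 2*O**2 + O = O + 2*O**2)
p(F, B) = sqrt(-5 + F)
p(-7, y(z(-2))) + Z**2*(-127) = sqrt(-5 - 7) + (-15)**2*(-127) = sqrt(-12) + 225*(-127) = 2*I*sqrt(3) - 28575 = -28575 + 2*I*sqrt(3)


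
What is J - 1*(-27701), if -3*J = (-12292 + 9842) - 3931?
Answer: 29828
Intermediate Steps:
J = 2127 (J = -((-12292 + 9842) - 3931)/3 = -(-2450 - 3931)/3 = -1/3*(-6381) = 2127)
J - 1*(-27701) = 2127 - 1*(-27701) = 2127 + 27701 = 29828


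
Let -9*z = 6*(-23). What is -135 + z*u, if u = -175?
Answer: -8455/3 ≈ -2818.3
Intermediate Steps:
z = 46/3 (z = -2*(-23)/3 = -⅑*(-138) = 46/3 ≈ 15.333)
-135 + z*u = -135 + (46/3)*(-175) = -135 - 8050/3 = -8455/3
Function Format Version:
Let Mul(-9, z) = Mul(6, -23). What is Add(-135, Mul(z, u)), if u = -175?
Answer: Rational(-8455, 3) ≈ -2818.3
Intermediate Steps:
z = Rational(46, 3) (z = Mul(Rational(-1, 9), Mul(6, -23)) = Mul(Rational(-1, 9), -138) = Rational(46, 3) ≈ 15.333)
Add(-135, Mul(z, u)) = Add(-135, Mul(Rational(46, 3), -175)) = Add(-135, Rational(-8050, 3)) = Rational(-8455, 3)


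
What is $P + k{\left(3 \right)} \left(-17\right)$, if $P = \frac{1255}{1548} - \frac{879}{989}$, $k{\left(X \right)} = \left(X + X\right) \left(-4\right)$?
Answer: $\frac{14523653}{35604} \approx 407.92$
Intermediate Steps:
$k{\left(X \right)} = - 8 X$ ($k{\left(X \right)} = 2 X \left(-4\right) = - 8 X$)
$P = - \frac{2779}{35604}$ ($P = 1255 \cdot \frac{1}{1548} - \frac{879}{989} = \frac{1255}{1548} - \frac{879}{989} = - \frac{2779}{35604} \approx -0.078053$)
$P + k{\left(3 \right)} \left(-17\right) = - \frac{2779}{35604} + \left(-8\right) 3 \left(-17\right) = - \frac{2779}{35604} - -408 = - \frac{2779}{35604} + 408 = \frac{14523653}{35604}$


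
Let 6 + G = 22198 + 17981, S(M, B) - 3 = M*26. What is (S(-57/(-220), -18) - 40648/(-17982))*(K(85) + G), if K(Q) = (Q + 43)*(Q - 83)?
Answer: 479690125429/989010 ≈ 4.8502e+5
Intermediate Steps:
K(Q) = (-83 + Q)*(43 + Q) (K(Q) = (43 + Q)*(-83 + Q) = (-83 + Q)*(43 + Q))
S(M, B) = 3 + 26*M (S(M, B) = 3 + M*26 = 3 + 26*M)
G = 40173 (G = -6 + (22198 + 17981) = -6 + 40179 = 40173)
(S(-57/(-220), -18) - 40648/(-17982))*(K(85) + G) = ((3 + 26*(-57/(-220))) - 40648/(-17982))*((-3569 + 85**2 - 40*85) + 40173) = ((3 + 26*(-57*(-1/220))) - 40648*(-1/17982))*((-3569 + 7225 - 3400) + 40173) = ((3 + 26*(57/220)) + 20324/8991)*(256 + 40173) = ((3 + 741/110) + 20324/8991)*40429 = (1071/110 + 20324/8991)*40429 = (11865001/989010)*40429 = 479690125429/989010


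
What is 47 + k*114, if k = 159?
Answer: 18173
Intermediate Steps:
47 + k*114 = 47 + 159*114 = 47 + 18126 = 18173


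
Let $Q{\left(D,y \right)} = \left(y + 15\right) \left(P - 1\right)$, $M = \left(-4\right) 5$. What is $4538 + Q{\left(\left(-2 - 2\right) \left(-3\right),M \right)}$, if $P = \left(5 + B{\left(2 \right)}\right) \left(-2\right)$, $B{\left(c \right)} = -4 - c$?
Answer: $4533$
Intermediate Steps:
$P = 2$ ($P = \left(5 - 6\right) \left(-2\right) = \left(-1\right) \left(-2\right) = 2$)
$M = -20$
$Q{\left(D,y \right)} = 15 + y$ ($Q{\left(D,y \right)} = \left(y + 15\right) \left(2 - 1\right) = \left(15 + y\right) 1 = 15 + y$)
$4538 + Q{\left(\left(-2 - 2\right) \left(-3\right),M \right)} = 4538 + \left(15 - 20\right) = 4538 - 5 = 4533$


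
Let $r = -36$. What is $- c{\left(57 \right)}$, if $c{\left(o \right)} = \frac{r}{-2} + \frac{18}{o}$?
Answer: $- \frac{348}{19} \approx -18.316$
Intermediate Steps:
$c{\left(o \right)} = 18 + \frac{18}{o}$ ($c{\left(o \right)} = - \frac{36}{-2} + \frac{18}{o} = \left(-36\right) \left(- \frac{1}{2}\right) + \frac{18}{o} = 18 + \frac{18}{o}$)
$- c{\left(57 \right)} = - (18 + \frac{18}{57}) = - (18 + 18 \cdot \frac{1}{57}) = - (18 + \frac{6}{19}) = \left(-1\right) \frac{348}{19} = - \frac{348}{19}$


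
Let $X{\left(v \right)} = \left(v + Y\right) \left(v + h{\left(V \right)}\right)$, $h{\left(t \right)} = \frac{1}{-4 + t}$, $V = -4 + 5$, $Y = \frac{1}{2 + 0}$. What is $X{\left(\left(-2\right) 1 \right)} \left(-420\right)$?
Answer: $-1470$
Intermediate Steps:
$Y = \frac{1}{2} \approx 0.5$
$V = 1$
$X{\left(v \right)} = \left(\frac{1}{2} + v\right) \left(- \frac{1}{3} + v\right)$ ($X{\left(v \right)} = \left(v + \frac{1}{2}\right) \left(v + \frac{1}{-4 + 1}\right) = \left(\frac{1}{2} + v\right) \left(v + \frac{1}{-3}\right) = \left(\frac{1}{2} + v\right) \left(v - \frac{1}{3}\right) = \left(\frac{1}{2} + v\right) \left(- \frac{1}{3} + v\right)$)
$X{\left(\left(-2\right) 1 \right)} \left(-420\right) = \left(- \frac{1}{6} + \left(\left(-2\right) 1\right)^{2} + \frac{\left(-2\right) 1}{6}\right) \left(-420\right) = \left(- \frac{1}{6} + \left(-2\right)^{2} + \frac{1}{6} \left(-2\right)\right) \left(-420\right) = \left(- \frac{1}{6} + 4 - \frac{1}{3}\right) \left(-420\right) = \frac{7}{2} \left(-420\right) = -1470$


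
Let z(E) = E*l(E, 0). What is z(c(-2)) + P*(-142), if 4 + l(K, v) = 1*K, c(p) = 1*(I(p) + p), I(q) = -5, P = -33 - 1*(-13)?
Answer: 2917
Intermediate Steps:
P = -20 (P = -33 + 13 = -20)
c(p) = -5 + p (c(p) = 1*(-5 + p) = -5 + p)
l(K, v) = -4 + K (l(K, v) = -4 + 1*K = -4 + K)
z(E) = E*(-4 + E)
z(c(-2)) + P*(-142) = (-5 - 2)*(-4 + (-5 - 2)) - 20*(-142) = -7*(-4 - 7) + 2840 = -7*(-11) + 2840 = 77 + 2840 = 2917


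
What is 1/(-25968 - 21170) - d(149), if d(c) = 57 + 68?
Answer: -5892251/47138 ≈ -125.00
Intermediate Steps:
d(c) = 125
1/(-25968 - 21170) - d(149) = 1/(-25968 - 21170) - 1*125 = 1/(-47138) - 125 = -1/47138 - 125 = -5892251/47138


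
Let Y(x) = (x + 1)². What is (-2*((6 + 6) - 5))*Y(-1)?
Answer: 0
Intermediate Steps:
Y(x) = (1 + x)²
(-2*((6 + 6) - 5))*Y(-1) = (-2*((6 + 6) - 5))*(1 - 1)² = -2*(12 - 5)*0² = -2*7*0 = -14*0 = 0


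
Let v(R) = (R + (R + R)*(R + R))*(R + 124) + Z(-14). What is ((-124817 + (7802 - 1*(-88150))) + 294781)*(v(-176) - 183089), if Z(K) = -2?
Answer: -1759552078452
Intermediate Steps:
v(R) = -2 + (124 + R)*(R + 4*R²) (v(R) = (R + (R + R)*(R + R))*(R + 124) - 2 = (R + (2*R)*(2*R))*(124 + R) - 2 = (R + 4*R²)*(124 + R) - 2 = (124 + R)*(R + 4*R²) - 2 = -2 + (124 + R)*(R + 4*R²))
((-124817 + (7802 - 1*(-88150))) + 294781)*(v(-176) - 183089) = ((-124817 + (7802 - 1*(-88150))) + 294781)*((-2 + 4*(-176)³ + 124*(-176) + 497*(-176)²) - 183089) = ((-124817 + (7802 + 88150)) + 294781)*((-2 + 4*(-5451776) - 21824 + 497*30976) - 183089) = ((-124817 + 95952) + 294781)*((-2 - 21807104 - 21824 + 15395072) - 183089) = (-28865 + 294781)*(-6433858 - 183089) = 265916*(-6616947) = -1759552078452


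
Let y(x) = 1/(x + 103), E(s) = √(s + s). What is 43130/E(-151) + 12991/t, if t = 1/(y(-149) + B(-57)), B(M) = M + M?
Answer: -68137795/46 - 21565*I*√302/151 ≈ -1.4813e+6 - 2481.9*I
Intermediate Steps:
E(s) = √2*√s (E(s) = √(2*s) = √2*√s)
B(M) = 2*M
y(x) = 1/(103 + x)
t = -46/5245 (t = 1/(1/(103 - 149) + 2*(-57)) = 1/(1/(-46) - 114) = 1/(-1/46 - 114) = 1/(-5245/46) = -46/5245 ≈ -0.0087703)
43130/E(-151) + 12991/t = 43130/((√2*√(-151))) + 12991/(-46/5245) = 43130/((√2*(I*√151))) + 12991*(-5245/46) = 43130/((I*√302)) - 68137795/46 = 43130*(-I*√302/302) - 68137795/46 = -21565*I*√302/151 - 68137795/46 = -68137795/46 - 21565*I*√302/151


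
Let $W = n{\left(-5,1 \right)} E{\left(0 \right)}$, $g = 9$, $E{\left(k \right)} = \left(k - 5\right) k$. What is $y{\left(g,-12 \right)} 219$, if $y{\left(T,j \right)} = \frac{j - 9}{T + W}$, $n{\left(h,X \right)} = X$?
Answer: $-511$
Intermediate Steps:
$E{\left(k \right)} = k \left(-5 + k\right)$ ($E{\left(k \right)} = \left(-5 + k\right) k = k \left(-5 + k\right)$)
$W = 0$ ($W = 1 \cdot 0 \left(-5 + 0\right) = 1 \cdot 0 \left(-5\right) = 1 \cdot 0 = 0$)
$y{\left(T,j \right)} = \frac{-9 + j}{T}$ ($y{\left(T,j \right)} = \frac{j - 9}{T + 0} = \frac{-9 + j}{T}$)
$y{\left(g,-12 \right)} 219 = \frac{-9 - 12}{9} \cdot 219 = \frac{1}{9} \left(-21\right) 219 = \left(- \frac{7}{3}\right) 219 = -511$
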